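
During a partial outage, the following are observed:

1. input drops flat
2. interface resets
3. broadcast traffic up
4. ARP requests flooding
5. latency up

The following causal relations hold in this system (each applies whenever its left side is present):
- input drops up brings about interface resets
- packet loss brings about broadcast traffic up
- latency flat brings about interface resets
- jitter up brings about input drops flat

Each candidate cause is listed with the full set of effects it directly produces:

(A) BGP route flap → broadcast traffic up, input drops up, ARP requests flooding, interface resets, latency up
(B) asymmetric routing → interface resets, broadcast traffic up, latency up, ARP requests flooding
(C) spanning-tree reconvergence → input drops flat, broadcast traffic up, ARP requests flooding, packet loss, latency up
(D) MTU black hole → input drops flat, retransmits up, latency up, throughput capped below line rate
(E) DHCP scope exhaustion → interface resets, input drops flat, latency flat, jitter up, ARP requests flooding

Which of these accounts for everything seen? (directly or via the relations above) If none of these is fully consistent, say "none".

none

For each candidate, compare predicted effects to what was observed:
(A) BGP route flap — input drops flat miss; interface resets match; broadcast traffic up match; ARP requests flooding match; latency up match
(B) asymmetric routing — input drops flat miss; interface resets match; broadcast traffic up match; ARP requests flooding match; latency up match
(C) spanning-tree reconvergence — input drops flat match; interface resets miss; broadcast traffic up match; ARP requests flooding match; latency up match
(D) MTU black hole — does not account for interface resets, broadcast traffic up, ARP requests flooding
(E) DHCP scope exhaustion — input drops flat match; interface resets match; broadcast traffic up miss; ARP requests flooding match; latency up miss
Every candidate fails on at least one observation.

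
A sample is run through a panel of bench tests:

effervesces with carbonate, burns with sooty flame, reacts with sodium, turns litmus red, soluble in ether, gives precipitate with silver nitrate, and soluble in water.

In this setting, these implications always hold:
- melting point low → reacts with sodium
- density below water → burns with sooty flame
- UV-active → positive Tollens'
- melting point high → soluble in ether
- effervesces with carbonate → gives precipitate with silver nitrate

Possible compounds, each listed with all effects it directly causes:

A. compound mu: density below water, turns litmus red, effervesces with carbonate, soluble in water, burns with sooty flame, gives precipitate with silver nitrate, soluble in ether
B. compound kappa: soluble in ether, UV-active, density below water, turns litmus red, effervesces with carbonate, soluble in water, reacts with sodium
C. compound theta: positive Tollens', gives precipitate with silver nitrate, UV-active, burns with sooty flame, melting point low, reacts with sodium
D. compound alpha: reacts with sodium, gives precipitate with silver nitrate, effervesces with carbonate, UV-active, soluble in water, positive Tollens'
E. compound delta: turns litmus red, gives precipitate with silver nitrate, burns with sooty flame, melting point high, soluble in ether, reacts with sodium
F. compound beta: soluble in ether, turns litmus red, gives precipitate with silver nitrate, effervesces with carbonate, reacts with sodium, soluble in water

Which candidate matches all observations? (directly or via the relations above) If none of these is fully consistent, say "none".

For each candidate, compare predicted effects to what was observed:
(A) compound mu — effervesces with carbonate ✓; burns with sooty flame ✓; reacts with sodium ✗; turns litmus red ✓; soluble in ether ✓; gives precipitate with silver nitrate ✓; soluble in water ✓
(B) compound kappa — accounts for every observation (burns with sooty flame by density below water → burns with sooty flame)
(C) compound theta — effervesces with carbonate ✗; burns with sooty flame ✓; reacts with sodium ✓; turns litmus red ✗; soluble in ether ✗; gives precipitate with silver nitrate ✓; soluble in water ✗
(D) compound alpha — effervesces with carbonate ✓; burns with sooty flame ✗; reacts with sodium ✓; turns litmus red ✗; soluble in ether ✗; gives precipitate with silver nitrate ✓; soluble in water ✓
(E) compound delta — effervesces with carbonate ✗; burns with sooty flame ✓; reacts with sodium ✓; turns litmus red ✓; soluble in ether ✓; gives precipitate with silver nitrate ✓; soluble in water ✗
(F) compound beta — does not account for burns with sooty flame
(B) alone accounts for all the evidence.

B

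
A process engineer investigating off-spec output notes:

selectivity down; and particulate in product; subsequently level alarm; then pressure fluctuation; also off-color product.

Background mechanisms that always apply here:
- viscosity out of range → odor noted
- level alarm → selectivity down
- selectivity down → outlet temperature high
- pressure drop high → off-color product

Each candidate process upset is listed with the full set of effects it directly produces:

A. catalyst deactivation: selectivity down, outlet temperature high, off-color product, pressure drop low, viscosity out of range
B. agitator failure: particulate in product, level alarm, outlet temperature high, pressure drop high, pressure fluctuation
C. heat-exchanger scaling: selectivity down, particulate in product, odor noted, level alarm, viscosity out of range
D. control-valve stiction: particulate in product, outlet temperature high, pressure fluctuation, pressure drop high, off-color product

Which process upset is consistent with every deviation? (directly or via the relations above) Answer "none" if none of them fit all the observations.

Checking each candidate against the observations:
(A) catalyst deactivation — does not account for particulate in product, level alarm, pressure fluctuation
(B) agitator failure — selectivity down + (by level alarm → selectivity down); particulate in product +; level alarm +; pressure fluctuation +; off-color product + (by pressure drop high → off-color product)
(C) heat-exchanger scaling — does not account for pressure fluctuation, off-color product
(D) control-valve stiction — does not account for selectivity down, level alarm
(B) alone accounts for all the evidence.

B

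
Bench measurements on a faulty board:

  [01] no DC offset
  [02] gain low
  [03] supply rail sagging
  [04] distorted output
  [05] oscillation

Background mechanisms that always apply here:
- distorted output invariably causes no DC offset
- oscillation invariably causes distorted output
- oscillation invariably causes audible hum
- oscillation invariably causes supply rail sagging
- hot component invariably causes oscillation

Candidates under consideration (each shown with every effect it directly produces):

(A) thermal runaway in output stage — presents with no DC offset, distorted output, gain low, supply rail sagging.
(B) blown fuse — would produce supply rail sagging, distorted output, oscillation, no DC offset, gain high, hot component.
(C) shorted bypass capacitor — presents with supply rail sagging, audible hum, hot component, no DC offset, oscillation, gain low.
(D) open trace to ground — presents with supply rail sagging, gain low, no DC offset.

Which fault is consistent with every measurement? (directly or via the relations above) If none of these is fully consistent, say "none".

C

For each candidate, compare predicted effects to what was observed:
(A) thermal runaway in output stage — no DC offset match; gain low match; supply rail sagging match; distorted output match; oscillation miss
(B) blown fuse — fails on gain low (predicts gain high, not gain low)
(C) shorted bypass capacitor — accounts for every observation (distorted output through oscillation → distorted output)
(D) open trace to ground — no DC offset match; gain low match; supply rail sagging match; distorted output miss; oscillation miss
Only (C) is consistent with every observation.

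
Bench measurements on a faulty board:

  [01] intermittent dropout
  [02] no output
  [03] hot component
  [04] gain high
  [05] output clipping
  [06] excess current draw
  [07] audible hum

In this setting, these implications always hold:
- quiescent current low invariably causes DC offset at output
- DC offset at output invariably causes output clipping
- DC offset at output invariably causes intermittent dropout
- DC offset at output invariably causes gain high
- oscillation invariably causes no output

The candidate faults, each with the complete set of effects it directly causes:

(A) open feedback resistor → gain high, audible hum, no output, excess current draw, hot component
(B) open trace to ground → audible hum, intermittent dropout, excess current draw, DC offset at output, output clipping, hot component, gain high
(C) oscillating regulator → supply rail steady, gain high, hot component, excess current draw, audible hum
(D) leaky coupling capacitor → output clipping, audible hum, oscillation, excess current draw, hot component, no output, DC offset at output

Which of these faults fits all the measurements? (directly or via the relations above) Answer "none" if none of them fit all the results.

Testing each hypothesis:
(A) open feedback resistor — does not account for intermittent dropout, output clipping
(B) open trace to ground — intermittent dropout yes; no output NO; hot component yes; gain high yes; output clipping yes; excess current draw yes; audible hum yes
(C) oscillating regulator — intermittent dropout NO; no output NO; hot component yes; gain high yes; output clipping NO; excess current draw yes; audible hum yes
(D) leaky coupling capacitor — intermittent dropout yes (by DC offset at output → intermittent dropout); no output yes; hot component yes; gain high yes (by DC offset at output → gain high); output clipping yes; excess current draw yes; audible hum yes
(D) is the only candidate with no mismatches.

D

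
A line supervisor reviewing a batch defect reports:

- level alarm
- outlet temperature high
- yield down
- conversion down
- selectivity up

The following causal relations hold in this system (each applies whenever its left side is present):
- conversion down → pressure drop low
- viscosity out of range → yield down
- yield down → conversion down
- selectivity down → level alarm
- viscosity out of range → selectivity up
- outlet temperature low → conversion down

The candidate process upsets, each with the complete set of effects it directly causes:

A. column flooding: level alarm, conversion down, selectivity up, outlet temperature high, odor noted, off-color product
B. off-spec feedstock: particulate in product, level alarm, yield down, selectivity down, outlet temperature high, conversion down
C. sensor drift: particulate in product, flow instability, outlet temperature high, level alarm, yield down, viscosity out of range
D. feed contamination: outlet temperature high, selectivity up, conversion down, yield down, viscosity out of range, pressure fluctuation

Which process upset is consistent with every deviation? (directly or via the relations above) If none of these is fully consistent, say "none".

Checking each candidate against the observations:
(A) column flooding — level alarm match; outlet temperature high match; yield down miss; conversion down match; selectivity up match
(B) off-spec feedstock — level alarm match; outlet temperature high match; yield down match; conversion down match; selectivity up miss
(C) sensor drift — level alarm match; outlet temperature high match; yield down match; conversion down match (by yield down → conversion down); selectivity up match (by viscosity out of range → selectivity up)
(D) feed contamination — level alarm miss; outlet temperature high match; yield down match; conversion down match; selectivity up match
(C) alone accounts for all the evidence.

C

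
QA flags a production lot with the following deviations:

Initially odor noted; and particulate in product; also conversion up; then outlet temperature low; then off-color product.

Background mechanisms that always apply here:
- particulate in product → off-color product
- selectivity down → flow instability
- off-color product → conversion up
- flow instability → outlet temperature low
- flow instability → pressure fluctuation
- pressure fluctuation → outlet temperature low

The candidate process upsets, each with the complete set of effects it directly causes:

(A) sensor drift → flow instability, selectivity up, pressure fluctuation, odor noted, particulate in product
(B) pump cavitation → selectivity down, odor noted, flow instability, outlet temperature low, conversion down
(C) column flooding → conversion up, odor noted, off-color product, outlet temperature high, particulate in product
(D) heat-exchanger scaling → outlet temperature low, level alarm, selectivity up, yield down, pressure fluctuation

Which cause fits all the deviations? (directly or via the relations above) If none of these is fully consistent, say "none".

For each candidate, compare predicted effects to what was observed:
(A) sensor drift — accounts for every observation (conversion up by particulate in product → off-color product → conversion up)
(B) pump cavitation — odor noted +; particulate in product -; conversion up -; outlet temperature low +; off-color product -
(C) column flooding — odor noted +; particulate in product +; conversion up +; outlet temperature low -; off-color product +
(D) heat-exchanger scaling — odor noted -; particulate in product -; conversion up -; outlet temperature low +; off-color product -
Only (A) is consistent with every observation.

A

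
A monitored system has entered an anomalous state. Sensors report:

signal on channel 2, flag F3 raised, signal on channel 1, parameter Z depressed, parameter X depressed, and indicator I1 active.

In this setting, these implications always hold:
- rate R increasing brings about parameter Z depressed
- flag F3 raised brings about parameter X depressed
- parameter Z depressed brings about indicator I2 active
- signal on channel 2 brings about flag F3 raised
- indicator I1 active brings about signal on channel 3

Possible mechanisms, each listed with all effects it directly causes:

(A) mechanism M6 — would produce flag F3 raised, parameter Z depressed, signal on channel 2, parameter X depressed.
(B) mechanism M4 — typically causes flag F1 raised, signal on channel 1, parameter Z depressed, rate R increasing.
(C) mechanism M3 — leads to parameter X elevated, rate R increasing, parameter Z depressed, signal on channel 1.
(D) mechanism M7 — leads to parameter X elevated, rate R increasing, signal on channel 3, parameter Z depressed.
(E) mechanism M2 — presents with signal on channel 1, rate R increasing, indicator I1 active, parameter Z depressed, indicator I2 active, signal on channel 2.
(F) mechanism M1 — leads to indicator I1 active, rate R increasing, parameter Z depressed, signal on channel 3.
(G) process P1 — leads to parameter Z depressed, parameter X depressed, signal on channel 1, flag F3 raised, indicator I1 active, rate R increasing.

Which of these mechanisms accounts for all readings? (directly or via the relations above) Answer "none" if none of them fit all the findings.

For each candidate, compare predicted effects to what was observed:
(A) mechanism M6 — does not account for signal on channel 1, indicator I1 active
(B) mechanism M4 — does not account for signal on channel 2, flag F3 raised, parameter X depressed, indicator I1 active
(C) mechanism M3 — signal on channel 2 miss; flag F3 raised miss; signal on channel 1 match; parameter Z depressed match; parameter X depressed miss; indicator I1 active miss
(D) mechanism M7 — signal on channel 2 miss; flag F3 raised miss; signal on channel 1 miss; parameter Z depressed match; parameter X depressed miss; indicator I1 active miss
(E) mechanism M2 — signal on channel 2 match; flag F3 raised match (via signal on channel 2 → flag F3 raised); signal on channel 1 match; parameter Z depressed match; parameter X depressed match (via signal on channel 2 → flag F3 raised → parameter X depressed); indicator I1 active match
(F) mechanism M1 — does not account for signal on channel 2, flag F3 raised, signal on channel 1, parameter X depressed
(G) process P1 — does not account for signal on channel 2
(E) alone accounts for all the evidence.

E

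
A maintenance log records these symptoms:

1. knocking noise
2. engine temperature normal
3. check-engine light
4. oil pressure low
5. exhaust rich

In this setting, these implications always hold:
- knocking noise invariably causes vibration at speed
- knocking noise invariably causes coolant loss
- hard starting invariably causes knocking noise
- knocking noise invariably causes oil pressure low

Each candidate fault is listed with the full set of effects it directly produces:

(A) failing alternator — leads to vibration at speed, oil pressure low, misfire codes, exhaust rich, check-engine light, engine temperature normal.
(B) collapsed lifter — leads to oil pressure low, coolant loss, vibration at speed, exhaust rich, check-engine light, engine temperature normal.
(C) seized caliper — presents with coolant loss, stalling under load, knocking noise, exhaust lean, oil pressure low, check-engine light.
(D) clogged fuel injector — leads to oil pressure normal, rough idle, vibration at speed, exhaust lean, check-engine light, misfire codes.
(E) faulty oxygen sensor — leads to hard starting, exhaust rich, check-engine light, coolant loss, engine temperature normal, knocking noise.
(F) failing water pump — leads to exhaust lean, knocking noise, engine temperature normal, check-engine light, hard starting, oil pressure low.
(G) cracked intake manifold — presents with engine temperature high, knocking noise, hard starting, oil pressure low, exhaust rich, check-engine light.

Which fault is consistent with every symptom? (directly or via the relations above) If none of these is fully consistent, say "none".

E

Checking each candidate against the observations:
(A) failing alternator — does not account for knocking noise
(B) collapsed lifter — does not account for knocking noise
(C) seized caliper — fails on engine temperature normal, exhaust rich (predicts exhaust lean, not exhaust rich)
(D) clogged fuel injector — knocking noise miss; engine temperature normal miss; check-engine light match; oil pressure low miss; exhaust rich miss
(E) faulty oxygen sensor — knocking noise match; engine temperature normal match; check-engine light match; oil pressure low match (by knocking noise → oil pressure low); exhaust rich match
(F) failing water pump — knocking noise match; engine temperature normal match; check-engine light match; oil pressure low match; exhaust rich miss
(G) cracked intake manifold — knocking noise match; engine temperature normal miss; check-engine light match; oil pressure low match; exhaust rich match
(E) is the only candidate with no mismatches.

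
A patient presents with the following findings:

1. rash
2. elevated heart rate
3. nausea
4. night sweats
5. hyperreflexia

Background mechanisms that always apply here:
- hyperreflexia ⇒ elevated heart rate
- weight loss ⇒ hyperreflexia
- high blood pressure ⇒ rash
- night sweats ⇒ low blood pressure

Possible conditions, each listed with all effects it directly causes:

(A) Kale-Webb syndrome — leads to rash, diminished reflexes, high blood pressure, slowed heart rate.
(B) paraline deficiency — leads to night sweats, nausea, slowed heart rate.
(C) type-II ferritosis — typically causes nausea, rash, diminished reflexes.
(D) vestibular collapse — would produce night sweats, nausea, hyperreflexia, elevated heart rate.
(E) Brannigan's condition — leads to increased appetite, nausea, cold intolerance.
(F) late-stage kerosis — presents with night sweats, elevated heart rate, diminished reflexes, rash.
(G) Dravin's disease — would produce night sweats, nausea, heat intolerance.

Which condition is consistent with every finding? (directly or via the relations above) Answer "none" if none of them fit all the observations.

none

Checking each candidate against the observations:
(A) Kale-Webb syndrome — fails on elevated heart rate, nausea, night sweats, hyperreflexia (predicts slowed heart rate, not elevated heart rate; predicts diminished reflexes, not hyperreflexia)
(B) paraline deficiency — fails on rash, elevated heart rate, hyperreflexia (predicts slowed heart rate, not elevated heart rate)
(C) type-II ferritosis — fails on elevated heart rate, night sweats, hyperreflexia (predicts diminished reflexes, not hyperreflexia)
(D) vestibular collapse — does not account for rash
(E) Brannigan's condition — does not account for rash, elevated heart rate, night sweats, hyperreflexia
(F) late-stage kerosis — rash yes; elevated heart rate yes; nausea NO; night sweats yes; hyperreflexia NO
(G) Dravin's disease — rash NO; elevated heart rate NO; nausea yes; night sweats yes; hyperreflexia NO
Every candidate fails on at least one observation.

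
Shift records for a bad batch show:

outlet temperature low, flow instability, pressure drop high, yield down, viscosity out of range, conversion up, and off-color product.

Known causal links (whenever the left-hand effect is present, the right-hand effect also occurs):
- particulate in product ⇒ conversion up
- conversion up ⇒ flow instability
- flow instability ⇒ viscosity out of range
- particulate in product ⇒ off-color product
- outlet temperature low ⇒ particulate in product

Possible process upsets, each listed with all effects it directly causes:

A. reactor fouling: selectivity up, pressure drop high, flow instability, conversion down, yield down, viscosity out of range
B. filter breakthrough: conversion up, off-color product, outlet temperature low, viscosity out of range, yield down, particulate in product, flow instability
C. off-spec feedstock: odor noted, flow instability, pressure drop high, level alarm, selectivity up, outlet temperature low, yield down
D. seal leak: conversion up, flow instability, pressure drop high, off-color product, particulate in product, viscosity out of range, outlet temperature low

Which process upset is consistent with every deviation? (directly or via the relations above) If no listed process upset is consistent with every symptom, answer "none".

C

Testing each hypothesis:
(A) reactor fouling — fails on outlet temperature low, conversion up, off-color product (predicts conversion down, not conversion up)
(B) filter breakthrough — does not account for pressure drop high
(C) off-spec feedstock — accounts for every observation (viscosity out of range through flow instability → viscosity out of range)
(D) seal leak — does not account for yield down
Only (C) is consistent with every observation.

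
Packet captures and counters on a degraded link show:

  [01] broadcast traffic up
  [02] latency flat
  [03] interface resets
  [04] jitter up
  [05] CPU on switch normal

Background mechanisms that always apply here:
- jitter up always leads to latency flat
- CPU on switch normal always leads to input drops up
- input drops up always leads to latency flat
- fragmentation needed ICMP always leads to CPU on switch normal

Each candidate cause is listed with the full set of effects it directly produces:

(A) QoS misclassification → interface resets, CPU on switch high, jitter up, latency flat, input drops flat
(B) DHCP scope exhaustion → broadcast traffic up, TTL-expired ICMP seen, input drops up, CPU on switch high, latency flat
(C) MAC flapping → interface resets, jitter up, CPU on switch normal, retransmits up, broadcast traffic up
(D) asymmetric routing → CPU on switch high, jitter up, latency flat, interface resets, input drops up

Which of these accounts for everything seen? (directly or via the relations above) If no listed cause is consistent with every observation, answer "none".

C

Testing each hypothesis:
(A) QoS misclassification — broadcast traffic up NO; latency flat yes; interface resets yes; jitter up yes; CPU on switch normal NO
(B) DHCP scope exhaustion — broadcast traffic up yes; latency flat yes; interface resets NO; jitter up NO; CPU on switch normal NO
(C) MAC flapping — broadcast traffic up yes; latency flat yes (by jitter up → latency flat); interface resets yes; jitter up yes; CPU on switch normal yes
(D) asymmetric routing — fails on broadcast traffic up, CPU on switch normal (predicts CPU on switch high, not CPU on switch normal)
(C) alone accounts for all the evidence.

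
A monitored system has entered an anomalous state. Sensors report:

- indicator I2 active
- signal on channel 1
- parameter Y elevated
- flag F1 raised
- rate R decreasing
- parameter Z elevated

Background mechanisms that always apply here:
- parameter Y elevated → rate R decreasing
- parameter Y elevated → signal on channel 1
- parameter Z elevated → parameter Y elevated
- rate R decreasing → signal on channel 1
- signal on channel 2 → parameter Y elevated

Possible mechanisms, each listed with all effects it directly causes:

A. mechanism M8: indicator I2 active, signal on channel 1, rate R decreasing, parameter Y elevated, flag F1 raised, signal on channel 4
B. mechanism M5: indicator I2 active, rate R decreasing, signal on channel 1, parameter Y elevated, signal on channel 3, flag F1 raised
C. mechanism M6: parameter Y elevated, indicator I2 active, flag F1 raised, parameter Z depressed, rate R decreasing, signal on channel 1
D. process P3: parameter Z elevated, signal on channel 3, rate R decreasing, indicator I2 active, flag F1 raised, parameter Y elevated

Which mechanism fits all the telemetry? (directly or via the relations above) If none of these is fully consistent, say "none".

D

For each candidate, compare predicted effects to what was observed:
(A) mechanism M8 — does not account for parameter Z elevated
(B) mechanism M5 — indicator I2 active yes; signal on channel 1 yes; parameter Y elevated yes; flag F1 raised yes; rate R decreasing yes; parameter Z elevated NO
(C) mechanism M6 — indicator I2 active yes; signal on channel 1 yes; parameter Y elevated yes; flag F1 raised yes; rate R decreasing yes; parameter Z elevated NO
(D) process P3 — accounts for every observation (signal on channel 1 via parameter Y elevated → signal on channel 1)
(D) is the only candidate with no mismatches.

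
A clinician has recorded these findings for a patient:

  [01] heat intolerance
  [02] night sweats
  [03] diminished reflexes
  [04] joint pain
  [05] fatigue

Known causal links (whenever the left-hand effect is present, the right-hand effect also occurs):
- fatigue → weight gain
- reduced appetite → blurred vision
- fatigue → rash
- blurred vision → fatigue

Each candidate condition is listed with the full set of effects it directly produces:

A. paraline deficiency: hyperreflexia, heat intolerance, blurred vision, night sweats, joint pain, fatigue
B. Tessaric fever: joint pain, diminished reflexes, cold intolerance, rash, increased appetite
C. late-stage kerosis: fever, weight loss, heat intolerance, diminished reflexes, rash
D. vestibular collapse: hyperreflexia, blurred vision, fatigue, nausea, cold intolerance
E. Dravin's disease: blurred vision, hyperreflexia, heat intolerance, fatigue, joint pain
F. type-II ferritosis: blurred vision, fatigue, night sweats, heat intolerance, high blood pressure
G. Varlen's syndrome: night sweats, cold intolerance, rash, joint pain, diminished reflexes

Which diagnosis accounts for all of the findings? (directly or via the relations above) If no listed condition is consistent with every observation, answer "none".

Per-candidate check:
(A) paraline deficiency — fails on diminished reflexes (predicts hyperreflexia, not diminished reflexes)
(B) Tessaric fever — heat intolerance NO; night sweats NO; diminished reflexes yes; joint pain yes; fatigue NO
(C) late-stage kerosis — does not account for night sweats, joint pain, fatigue
(D) vestibular collapse — heat intolerance NO; night sweats NO; diminished reflexes NO; joint pain NO; fatigue yes
(E) Dravin's disease — heat intolerance yes; night sweats NO; diminished reflexes NO; joint pain yes; fatigue yes
(F) type-II ferritosis — does not account for diminished reflexes, joint pain
(G) Varlen's syndrome — heat intolerance NO; night sweats yes; diminished reflexes yes; joint pain yes; fatigue NO
No candidate is consistent with all observations.

none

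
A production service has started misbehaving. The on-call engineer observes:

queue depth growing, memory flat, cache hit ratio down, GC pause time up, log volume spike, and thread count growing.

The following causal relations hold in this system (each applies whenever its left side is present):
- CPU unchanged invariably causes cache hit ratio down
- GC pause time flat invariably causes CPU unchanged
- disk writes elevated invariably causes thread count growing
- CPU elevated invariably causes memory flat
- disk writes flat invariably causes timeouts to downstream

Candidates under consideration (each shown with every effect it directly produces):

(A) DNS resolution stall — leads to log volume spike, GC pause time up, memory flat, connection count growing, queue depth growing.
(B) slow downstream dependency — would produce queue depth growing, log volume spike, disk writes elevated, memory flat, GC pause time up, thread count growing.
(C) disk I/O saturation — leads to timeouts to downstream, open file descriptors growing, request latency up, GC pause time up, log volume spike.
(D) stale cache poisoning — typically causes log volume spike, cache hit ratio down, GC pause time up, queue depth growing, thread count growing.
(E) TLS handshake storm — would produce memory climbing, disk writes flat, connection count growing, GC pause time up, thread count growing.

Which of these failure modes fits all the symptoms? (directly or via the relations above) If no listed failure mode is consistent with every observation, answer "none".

none

Testing each hypothesis:
(A) DNS resolution stall — queue depth growing +; memory flat +; cache hit ratio down -; GC pause time up +; log volume spike +; thread count growing -
(B) slow downstream dependency — queue depth growing +; memory flat +; cache hit ratio down -; GC pause time up +; log volume spike +; thread count growing +
(C) disk I/O saturation — does not account for queue depth growing, memory flat, cache hit ratio down, thread count growing
(D) stale cache poisoning — queue depth growing +; memory flat -; cache hit ratio down +; GC pause time up +; log volume spike +; thread count growing +
(E) TLS handshake storm — fails on queue depth growing, memory flat, cache hit ratio down, log volume spike (predicts memory climbing, not memory flat)
No candidate is consistent with all observations.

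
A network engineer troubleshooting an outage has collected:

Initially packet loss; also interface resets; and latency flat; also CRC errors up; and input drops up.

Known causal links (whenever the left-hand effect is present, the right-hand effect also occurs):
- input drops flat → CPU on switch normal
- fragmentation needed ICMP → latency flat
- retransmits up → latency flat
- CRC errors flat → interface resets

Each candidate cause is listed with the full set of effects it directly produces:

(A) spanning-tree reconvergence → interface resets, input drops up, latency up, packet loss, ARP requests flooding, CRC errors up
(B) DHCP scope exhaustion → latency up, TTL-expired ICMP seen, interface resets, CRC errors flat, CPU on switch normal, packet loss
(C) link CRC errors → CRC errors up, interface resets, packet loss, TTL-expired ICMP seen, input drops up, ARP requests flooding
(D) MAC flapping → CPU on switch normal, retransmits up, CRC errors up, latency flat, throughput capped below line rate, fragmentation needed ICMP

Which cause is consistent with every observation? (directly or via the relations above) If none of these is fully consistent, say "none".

Testing each hypothesis:
(A) spanning-tree reconvergence — fails on latency flat (predicts latency up, not latency flat)
(B) DHCP scope exhaustion — fails on latency flat, CRC errors up, input drops up (predicts latency up, not latency flat; predicts CRC errors flat, not CRC errors up)
(C) link CRC errors — packet loss yes; interface resets yes; latency flat NO; CRC errors up yes; input drops up yes
(D) MAC flapping — packet loss NO; interface resets NO; latency flat yes; CRC errors up yes; input drops up NO
No candidate is consistent with all observations.

none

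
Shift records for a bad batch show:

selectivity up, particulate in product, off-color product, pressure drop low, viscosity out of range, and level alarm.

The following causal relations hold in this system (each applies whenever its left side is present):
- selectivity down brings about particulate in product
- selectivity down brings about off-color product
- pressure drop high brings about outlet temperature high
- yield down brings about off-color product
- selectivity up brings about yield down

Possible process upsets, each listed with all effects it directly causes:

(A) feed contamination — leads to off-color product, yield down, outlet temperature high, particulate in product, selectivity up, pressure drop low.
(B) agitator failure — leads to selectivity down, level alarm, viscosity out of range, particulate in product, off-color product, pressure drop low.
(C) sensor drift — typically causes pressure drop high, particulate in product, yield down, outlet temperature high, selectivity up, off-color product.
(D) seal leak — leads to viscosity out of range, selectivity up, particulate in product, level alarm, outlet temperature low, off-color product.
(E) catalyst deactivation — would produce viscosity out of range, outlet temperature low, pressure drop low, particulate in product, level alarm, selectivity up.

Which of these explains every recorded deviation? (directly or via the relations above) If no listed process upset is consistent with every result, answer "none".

Per-candidate check:
(A) feed contamination — selectivity up +; particulate in product +; off-color product +; pressure drop low +; viscosity out of range -; level alarm -
(B) agitator failure — selectivity up -; particulate in product +; off-color product +; pressure drop low +; viscosity out of range +; level alarm +
(C) sensor drift — fails on pressure drop low, viscosity out of range, level alarm (predicts pressure drop high, not pressure drop low)
(D) seal leak — selectivity up +; particulate in product +; off-color product +; pressure drop low -; viscosity out of range +; level alarm +
(E) catalyst deactivation — accounts for every observation (off-color product via selectivity up → yield down → off-color product)
(E) is the only candidate with no mismatches.

E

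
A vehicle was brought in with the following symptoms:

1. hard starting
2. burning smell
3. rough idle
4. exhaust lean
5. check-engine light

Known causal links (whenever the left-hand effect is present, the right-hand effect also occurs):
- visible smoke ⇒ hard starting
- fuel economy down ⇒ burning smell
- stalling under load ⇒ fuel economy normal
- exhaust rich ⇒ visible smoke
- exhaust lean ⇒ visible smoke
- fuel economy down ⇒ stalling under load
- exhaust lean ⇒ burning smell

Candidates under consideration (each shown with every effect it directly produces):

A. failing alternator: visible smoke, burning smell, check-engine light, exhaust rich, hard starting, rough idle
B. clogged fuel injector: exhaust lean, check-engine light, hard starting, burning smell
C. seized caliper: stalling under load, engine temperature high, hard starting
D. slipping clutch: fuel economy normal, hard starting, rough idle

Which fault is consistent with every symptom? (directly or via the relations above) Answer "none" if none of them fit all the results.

Checking each candidate against the observations:
(A) failing alternator — hard starting +; burning smell +; rough idle +; exhaust lean -; check-engine light +
(B) clogged fuel injector — hard starting +; burning smell +; rough idle -; exhaust lean +; check-engine light +
(C) seized caliper — hard starting +; burning smell -; rough idle -; exhaust lean -; check-engine light -
(D) slipping clutch — hard starting +; burning smell -; rough idle +; exhaust lean -; check-engine light -
No candidate is consistent with all observations.

none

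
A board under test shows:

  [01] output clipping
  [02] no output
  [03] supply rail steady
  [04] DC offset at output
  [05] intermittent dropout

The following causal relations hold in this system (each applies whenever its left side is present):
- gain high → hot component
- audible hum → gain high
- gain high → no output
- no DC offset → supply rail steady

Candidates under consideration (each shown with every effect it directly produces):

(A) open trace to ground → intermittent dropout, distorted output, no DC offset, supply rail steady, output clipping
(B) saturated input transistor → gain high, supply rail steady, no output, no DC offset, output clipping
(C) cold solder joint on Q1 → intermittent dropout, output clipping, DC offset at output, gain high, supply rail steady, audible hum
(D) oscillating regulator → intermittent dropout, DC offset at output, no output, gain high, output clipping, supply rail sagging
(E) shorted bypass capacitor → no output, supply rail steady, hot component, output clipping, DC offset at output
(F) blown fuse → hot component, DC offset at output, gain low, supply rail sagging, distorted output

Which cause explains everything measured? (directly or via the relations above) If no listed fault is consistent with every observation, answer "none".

C

For each candidate, compare predicted effects to what was observed:
(A) open trace to ground — output clipping ✓; no output ✗; supply rail steady ✓; DC offset at output ✗; intermittent dropout ✓
(B) saturated input transistor — fails on DC offset at output, intermittent dropout (predicts no DC offset, not DC offset at output)
(C) cold solder joint on Q1 — output clipping ✓; no output ✓ (via gain high → no output); supply rail steady ✓; DC offset at output ✓; intermittent dropout ✓
(D) oscillating regulator — fails on supply rail steady (predicts supply rail sagging, not supply rail steady)
(E) shorted bypass capacitor — does not account for intermittent dropout
(F) blown fuse — fails on output clipping, no output, supply rail steady, intermittent dropout (predicts supply rail sagging, not supply rail steady)
Only (C) is consistent with every observation.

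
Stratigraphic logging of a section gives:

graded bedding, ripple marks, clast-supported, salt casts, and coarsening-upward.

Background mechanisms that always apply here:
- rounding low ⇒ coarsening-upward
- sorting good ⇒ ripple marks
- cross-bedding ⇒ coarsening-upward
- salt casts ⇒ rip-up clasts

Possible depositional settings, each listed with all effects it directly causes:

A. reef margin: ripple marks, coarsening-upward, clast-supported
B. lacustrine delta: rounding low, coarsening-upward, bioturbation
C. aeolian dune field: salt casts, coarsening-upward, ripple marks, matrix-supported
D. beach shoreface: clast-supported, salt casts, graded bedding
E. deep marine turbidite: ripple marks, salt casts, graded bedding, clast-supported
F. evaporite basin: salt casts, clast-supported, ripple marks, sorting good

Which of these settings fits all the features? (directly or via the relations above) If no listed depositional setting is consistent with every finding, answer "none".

For each candidate, compare predicted effects to what was observed:
(A) reef margin — graded bedding NO; ripple marks yes; clast-supported yes; salt casts NO; coarsening-upward yes
(B) lacustrine delta — graded bedding NO; ripple marks NO; clast-supported NO; salt casts NO; coarsening-upward yes
(C) aeolian dune field — fails on graded bedding, clast-supported (predicts matrix-supported, not clast-supported)
(D) beach shoreface — graded bedding yes; ripple marks NO; clast-supported yes; salt casts yes; coarsening-upward NO
(E) deep marine turbidite — does not account for coarsening-upward
(F) evaporite basin — graded bedding NO; ripple marks yes; clast-supported yes; salt casts yes; coarsening-upward NO
None of the listed candidates fits everything.

none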